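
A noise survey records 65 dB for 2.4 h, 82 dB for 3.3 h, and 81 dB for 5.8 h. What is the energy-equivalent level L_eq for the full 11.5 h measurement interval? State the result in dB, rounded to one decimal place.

80.4 dB

L_eq = 10·log₁₀[(1/T)·Σ tᵢ·10^(Lᵢ/10)] with T = 11.5 h.
Σ tᵢ·10^(Lᵢ/10) = 2.4·10^(65/10) + 3.3·10^(82/10) + 5.8·10^(81/10) = 1.261e+09.
L_eq = 10·log₁₀(1.261e+09/11.5) = 80.40 dB.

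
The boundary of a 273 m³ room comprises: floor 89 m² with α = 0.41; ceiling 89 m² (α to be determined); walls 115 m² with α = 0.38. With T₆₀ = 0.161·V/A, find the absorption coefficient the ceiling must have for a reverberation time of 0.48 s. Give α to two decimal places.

0.13

A = 0.161·V/T₆₀ = 0.161·273/0.48 = 91.57 m² sabins.
Absorption from the other surfaces = 89·0.41 + 115·0.38 = 80.19 m², so the ceiling must supply 11.38 m² over 89 m².
α = 11.38/89 = 0.128.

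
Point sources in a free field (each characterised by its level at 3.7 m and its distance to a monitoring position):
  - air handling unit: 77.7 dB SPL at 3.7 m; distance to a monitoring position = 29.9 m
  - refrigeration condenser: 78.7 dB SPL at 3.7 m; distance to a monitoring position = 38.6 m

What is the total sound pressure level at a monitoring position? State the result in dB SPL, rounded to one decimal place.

Propagate each source to the receiver with L = L_ref − 20·log₁₀(r/r_ref), then add intensities.
air handling unit: 77.7 − 20·log₁₀(29.9/3.7) = 77.7 − 18.15 = 59.55 dB SPL.
refrigeration condenser: 78.7 − 20·log₁₀(38.6/3.7) = 78.7 − 20.37 = 58.33 dB SPL.
Σ 10^(L/10) = 1.583e+06 → L_total = 10·log₁₀(1.583e+06) = 61.99 dB SPL.

62.0 dB SPL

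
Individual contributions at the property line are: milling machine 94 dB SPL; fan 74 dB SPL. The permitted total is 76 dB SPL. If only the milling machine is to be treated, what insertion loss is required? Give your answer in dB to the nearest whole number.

22 dB

The untreated sources together contribute 10^(74/10) = 2.512e+07, i.e. 74.00 dB SPL.
To meet 76 dB SPL overall, the treated milling machine may contribute at most 10^(76/10) − 2.512e+07 = 1.469e+07, i.e. 71.67 dB SPL.
Required insertion loss = 94 − 71.67 = 22.33 dB.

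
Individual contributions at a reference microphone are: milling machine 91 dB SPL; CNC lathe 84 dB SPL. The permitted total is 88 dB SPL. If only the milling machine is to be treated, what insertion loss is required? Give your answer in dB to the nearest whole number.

Fixed contribution from the other source: Σ 10^(L/10) = 10^(84/10) = 2.512e+08 (84.00 dB SPL).
To meet 88 dB SPL overall, the treated milling machine may contribute at most 10^(88/10) − 2.512e+08 = 3.798e+08, i.e. 85.80 dB SPL.
Required insertion loss = 91 − 85.80 = 5.20 dB.

5 dB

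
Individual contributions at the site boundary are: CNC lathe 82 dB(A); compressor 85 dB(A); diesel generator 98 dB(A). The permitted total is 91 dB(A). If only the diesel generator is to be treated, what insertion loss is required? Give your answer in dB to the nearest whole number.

9 dB

Fixed contribution from the other sources: Σ 10^(L/10) = 10^(82/10) + 10^(85/10) = 4.747e+08 (86.76 dB(A)).
To meet 91 dB(A) overall, the treated diesel generator may contribute at most 10^(91/10) − 4.747e+08 = 7.842e+08, i.e. 88.94 dB(A).
So the diesel generator must be reduced from 98 to 88.94 dB(A): IL = 9.06 dB.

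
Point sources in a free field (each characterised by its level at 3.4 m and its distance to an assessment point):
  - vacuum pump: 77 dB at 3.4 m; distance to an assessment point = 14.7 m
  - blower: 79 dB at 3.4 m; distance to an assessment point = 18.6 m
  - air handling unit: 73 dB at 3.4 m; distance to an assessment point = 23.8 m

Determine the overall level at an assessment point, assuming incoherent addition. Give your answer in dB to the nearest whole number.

68 dB

First find each source's level at the receiver (point-source: −20·log₁₀(r/r_ref)), then combine on an intensity basis.
vacuum pump: 77 − 20·log₁₀(14.7/3.4) = 77 − 12.72 = 64.28 dB.
blower: 79 − 20·log₁₀(18.6/3.4) = 79 − 14.76 = 64.24 dB.
air handling unit: 73 − 20·log₁₀(23.8/3.4) = 73 − 16.90 = 56.10 dB.
Σ 10^(L/10) = 5.743e+06 → L_total = 10·log₁₀(5.743e+06) = 67.59 dB.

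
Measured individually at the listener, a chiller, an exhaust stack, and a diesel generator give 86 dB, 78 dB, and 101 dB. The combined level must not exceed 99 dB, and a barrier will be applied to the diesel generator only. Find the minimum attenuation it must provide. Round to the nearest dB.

Everything except the diesel generator sums to 10^(86/10) + 10^(78/10) = 4.612e+08 in linear terms, 86.64 dB.
To meet 99 dB overall, the treated diesel generator may contribute at most 10^(99/10) − 4.612e+08 = 7.482e+09, i.e. 98.74 dB.
So the diesel generator must be reduced from 101 to 98.74 dB: IL = 2.26 dB.

2 dB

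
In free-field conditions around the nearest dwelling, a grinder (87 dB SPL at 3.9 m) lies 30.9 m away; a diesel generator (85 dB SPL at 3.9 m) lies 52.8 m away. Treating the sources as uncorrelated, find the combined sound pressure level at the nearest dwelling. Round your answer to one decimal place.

69.9 dB SPL

First find each source's level at the receiver (point-source: −20·log₁₀(r/r_ref)), then combine on an intensity basis.
grinder: 87 − 20·log₁₀(30.9/3.9) = 87 − 17.98 = 69.02 dB SPL.
diesel generator: 85 − 20·log₁₀(52.8/3.9) = 85 − 22.63 = 62.37 dB SPL.
Σ 10^(L/10) = 9.709e+06 → L_total = 10·log₁₀(9.709e+06) = 69.87 dB SPL.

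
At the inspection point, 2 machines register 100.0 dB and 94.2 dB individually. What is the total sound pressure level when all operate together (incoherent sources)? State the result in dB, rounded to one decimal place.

101.0 dB

Incoherent sources combine by intensity addition: L_total = 10·log₁₀(Σ 10^(L_i/10)).
Σ 10^(L/10) = 10^(100.0/10) + 10^(94.2/10) = 1.263e+10.
L_total = 10·log₁₀(1.263e+10) = 101.01 dB.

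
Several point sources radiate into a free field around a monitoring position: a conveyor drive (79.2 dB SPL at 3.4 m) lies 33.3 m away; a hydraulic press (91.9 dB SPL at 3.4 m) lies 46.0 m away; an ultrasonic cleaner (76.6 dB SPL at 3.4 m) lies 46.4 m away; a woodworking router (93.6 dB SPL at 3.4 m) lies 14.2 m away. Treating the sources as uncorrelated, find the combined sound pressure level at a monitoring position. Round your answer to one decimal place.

Apply inverse-square spreading to bring every level to the receiver, then sum 10^(L/10).
conveyor drive: 79.2 − 20·log₁₀(33.3/3.4) = 79.2 − 19.82 = 59.38 dB SPL.
hydraulic press: 91.9 − 20·log₁₀(46.0/3.4) = 91.9 − 22.63 = 69.27 dB SPL.
ultrasonic cleaner: 76.6 − 20·log₁₀(46.4/3.4) = 76.6 − 22.70 = 53.90 dB SPL.
woodworking router: 93.6 − 20·log₁₀(14.2/3.4) = 93.6 − 12.42 = 81.18 dB SPL.
Σ 10^(L/10) = 1.409e+08 → L_total = 10·log₁₀(1.409e+08) = 81.49 dB SPL.

81.5 dB SPL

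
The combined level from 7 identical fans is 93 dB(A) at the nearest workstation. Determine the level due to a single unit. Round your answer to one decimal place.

For N identical incoherent sources L_total = L₁ + 10·log₁₀ N, so L₁ = 93 − 10·log₁₀(7) = 93 − 8.451.

84.5 dB(A)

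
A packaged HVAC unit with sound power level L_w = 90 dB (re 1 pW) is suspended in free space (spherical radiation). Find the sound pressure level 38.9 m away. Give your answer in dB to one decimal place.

Free-field spherical radiation: L_p = L_w − 10·log₁₀(4π·r²), r = 38.9 m.
4π·r² = 1.902e+04 m², 10·log₁₀ of that is 42.791 dB.
L_p = 90 − 42.791 = 47.21 dB.

47.2 dB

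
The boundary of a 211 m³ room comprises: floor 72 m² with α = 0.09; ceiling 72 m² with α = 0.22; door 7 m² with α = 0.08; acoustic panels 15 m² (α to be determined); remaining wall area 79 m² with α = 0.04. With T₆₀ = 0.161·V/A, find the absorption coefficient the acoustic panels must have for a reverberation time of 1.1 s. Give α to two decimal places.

0.32

Required total absorption A = 0.161·211/1.1 = 30.88 m².
Absorption from the other surfaces = 72·0.09 + 72·0.22 + 7·0.08 + 79·0.04 = 26.04 m², so the acoustic panels must supply 4.84 m² over 15 m².
α = 4.84/15 = 0.323.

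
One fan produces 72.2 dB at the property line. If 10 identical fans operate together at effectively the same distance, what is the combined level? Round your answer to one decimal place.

82.2 dB

L_total = L₁ + 10·log₁₀ N for N identical incoherent sources.
L_total = 72.2 + 10·log₁₀(10) = 72.2 + 10.000 = 82.20 dB.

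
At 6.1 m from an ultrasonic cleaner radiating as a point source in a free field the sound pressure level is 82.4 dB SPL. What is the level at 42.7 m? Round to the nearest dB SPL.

65 dB SPL

For a point source, L₂ = L₁ − 20·log₁₀(r₂/r₁).
L₂ = 82.4 − 20·log₁₀(42.7/6.1) = 82.4 − 16.902 = 65.50 dB SPL.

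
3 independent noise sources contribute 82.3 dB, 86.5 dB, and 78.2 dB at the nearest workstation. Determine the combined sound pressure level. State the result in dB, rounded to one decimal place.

88.3 dB

Incoherent sources combine by intensity addition: L_total = 10·log₁₀(Σ 10^(L_i/10)).
Σ 10^(L/10) = 10^(82.3/10) + 10^(86.5/10) + 10^(78.2/10) = 6.826e+08.
L_total = 10·log₁₀(6.826e+08) = 88.34 dB.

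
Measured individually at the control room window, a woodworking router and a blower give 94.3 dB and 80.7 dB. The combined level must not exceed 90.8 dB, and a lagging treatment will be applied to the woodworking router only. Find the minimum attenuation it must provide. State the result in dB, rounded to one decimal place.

Everything except the woodworking router sums to 10^(80.7/10) = 1.175e+08 in linear terms, 80.70 dB.
The limit corresponds to 10^(90.8/10) = 1.202e+09; subtracting the fixed part leaves 1.085e+09 for the woodworking router, i.e. 90.35 dB.
So the woodworking router must be reduced from 94.3 to 90.35 dB: IL = 3.95 dB.

3.9 dB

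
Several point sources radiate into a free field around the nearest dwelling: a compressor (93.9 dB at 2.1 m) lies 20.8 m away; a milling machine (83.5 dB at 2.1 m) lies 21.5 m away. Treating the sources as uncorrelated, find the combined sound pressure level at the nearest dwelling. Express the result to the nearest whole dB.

Apply inverse-square spreading to bring every level to the receiver, then sum 10^(L/10).
compressor: 93.9 − 20·log₁₀(20.8/2.1) = 93.9 − 19.92 = 73.98 dB.
milling machine: 83.5 − 20·log₁₀(21.5/2.1) = 83.5 − 20.20 = 63.30 dB.
Σ 10^(L/10) = 2.716e+07 → L_total = 10·log₁₀(2.716e+07) = 74.34 dB.

74 dB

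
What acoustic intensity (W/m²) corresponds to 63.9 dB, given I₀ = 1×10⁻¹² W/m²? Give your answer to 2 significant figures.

2.5e-06 W/m²

L = 10·log₁₀(I/I₀) ⇒ I = I₀·10^(L/10) = 10⁻¹² × 10^6.39.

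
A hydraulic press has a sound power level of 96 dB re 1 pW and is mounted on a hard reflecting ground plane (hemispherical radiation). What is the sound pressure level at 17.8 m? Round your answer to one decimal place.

63.0 dB

Free-field hemispherical radiation: L_p = L_w − 10·log₁₀(2π·r²), r = 17.8 m.
2π·r² = 1991 m², 10·log₁₀ of that is 32.990 dB.
L_p = 96 − 32.990 = 63.01 dB.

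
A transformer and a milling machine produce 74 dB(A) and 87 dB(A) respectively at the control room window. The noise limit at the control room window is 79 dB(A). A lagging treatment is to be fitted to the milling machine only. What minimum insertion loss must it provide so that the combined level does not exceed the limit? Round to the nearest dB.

10 dB

Everything except the milling machine sums to 10^(74/10) = 2.512e+07 in linear terms, 74.00 dB(A).
The limit corresponds to 10^(79/10) = 7.943e+07; subtracting the fixed part leaves 5.431e+07 for the milling machine, i.e. 77.35 dB(A).
So the milling machine must be reduced from 87 to 77.35 dB(A): IL = 9.65 dB.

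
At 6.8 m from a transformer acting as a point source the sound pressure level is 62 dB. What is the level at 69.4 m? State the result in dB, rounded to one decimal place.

For a point source, L₂ = L₁ − 20·log₁₀(r₂/r₁).
L₂ = 62 − 20·log₁₀(69.4/6.8) = 62 − 20.177 = 41.82 dB.

41.8 dB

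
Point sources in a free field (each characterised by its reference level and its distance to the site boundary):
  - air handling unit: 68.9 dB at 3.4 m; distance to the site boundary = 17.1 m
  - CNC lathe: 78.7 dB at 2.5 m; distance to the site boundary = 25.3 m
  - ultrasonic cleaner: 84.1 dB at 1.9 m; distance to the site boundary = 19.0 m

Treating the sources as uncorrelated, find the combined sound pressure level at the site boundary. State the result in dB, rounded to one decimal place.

65.6 dB

Apply inverse-square spreading to bring every level to the receiver, then sum 10^(L/10).
air handling unit: 68.9 − 20·log₁₀(17.1/3.4) = 68.9 − 14.03 = 54.87 dB.
CNC lathe: 78.7 − 20·log₁₀(25.3/2.5) = 78.7 − 20.10 = 58.60 dB.
ultrasonic cleaner: 84.1 − 20·log₁₀(19.0/1.9) = 84.1 − 20.00 = 64.10 dB.
Σ 10^(L/10) = 3.601e+06 → L_total = 10·log₁₀(3.601e+06) = 65.56 dB.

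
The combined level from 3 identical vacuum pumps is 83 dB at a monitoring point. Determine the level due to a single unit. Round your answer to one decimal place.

For N identical incoherent sources L_total = L₁ + 10·log₁₀ N, so L₁ = 83 − 10·log₁₀(3) = 83 − 4.771.

78.2 dB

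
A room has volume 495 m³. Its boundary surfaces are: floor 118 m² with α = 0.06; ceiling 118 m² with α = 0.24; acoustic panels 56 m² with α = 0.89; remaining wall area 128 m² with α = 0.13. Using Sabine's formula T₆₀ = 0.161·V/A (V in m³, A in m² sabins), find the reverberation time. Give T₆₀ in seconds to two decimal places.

Summing Sᵢαᵢ: 118·0.06 + 118·0.24 + 56·0.89 + 128·0.13 = 101.88 m².
T₆₀ = 0.161·V/A = 0.161·495/101.88 = 0.782 s.

0.78 s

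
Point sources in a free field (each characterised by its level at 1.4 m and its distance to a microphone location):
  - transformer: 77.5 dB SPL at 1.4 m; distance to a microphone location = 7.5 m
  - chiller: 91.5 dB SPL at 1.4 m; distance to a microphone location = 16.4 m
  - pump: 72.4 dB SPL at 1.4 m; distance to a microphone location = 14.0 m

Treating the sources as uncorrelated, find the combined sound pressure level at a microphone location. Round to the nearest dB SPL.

71 dB SPL

Apply inverse-square spreading to bring every level to the receiver, then sum 10^(L/10).
transformer: 77.5 − 20·log₁₀(7.5/1.4) = 77.5 − 14.58 = 62.92 dB SPL.
chiller: 91.5 − 20·log₁₀(16.4/1.4) = 91.5 − 21.37 = 70.13 dB SPL.
pump: 72.4 − 20·log₁₀(14.0/1.4) = 72.4 − 20.00 = 52.40 dB SPL.
Σ 10^(L/10) = 1.243e+07 → L_total = 10·log₁₀(1.243e+07) = 70.94 dB SPL.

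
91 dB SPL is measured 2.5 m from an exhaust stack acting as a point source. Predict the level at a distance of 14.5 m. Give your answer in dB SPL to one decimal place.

Point-source attenuation: ΔL = 20·log₁₀(r₂/r₁) = 20·log₁₀(14.5/2.5) = 15.269 dB.
L₂ = 91 − 20·log₁₀(14.5/2.5) = 91 − 15.269 = 75.73 dB SPL.

75.7 dB SPL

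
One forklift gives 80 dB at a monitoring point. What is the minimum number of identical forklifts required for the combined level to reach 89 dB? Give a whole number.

Need L₁ + 10·log₁₀ N ≥ 89, i.e. log₁₀ N ≥ 0.90.
N ≥ 10^(9.0/10) = 7.943, so N = 8.

8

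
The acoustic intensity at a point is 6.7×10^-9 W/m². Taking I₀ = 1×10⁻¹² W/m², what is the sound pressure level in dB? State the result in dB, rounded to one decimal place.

38.3 dB

I/I₀ = 6.7×10^-9/10⁻¹² = 6.7×10^3, and L = 10·log₁₀(I/I₀).
L = 10·(0.8261 + 3) = 38.26 dB.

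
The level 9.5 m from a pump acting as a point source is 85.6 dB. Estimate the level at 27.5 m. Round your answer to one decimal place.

76.4 dB

Spherical spreading from a point source gives a 20·log₁₀(r₂/r₁) drop.
L₂ = 85.6 − 20·log₁₀(27.5/9.5) = 85.6 − 9.232 = 76.37 dB.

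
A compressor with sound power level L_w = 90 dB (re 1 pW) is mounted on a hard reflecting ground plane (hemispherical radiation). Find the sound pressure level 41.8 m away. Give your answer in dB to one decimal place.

Free-field hemispherical radiation: L_p = L_w − 10·log₁₀(2π·r²), r = 41.8 m.
2π·r² = 1.098e+04 m², 10·log₁₀ of that is 40.405 dB.
L_p = 90 − 40.405 = 49.59 dB.

49.6 dB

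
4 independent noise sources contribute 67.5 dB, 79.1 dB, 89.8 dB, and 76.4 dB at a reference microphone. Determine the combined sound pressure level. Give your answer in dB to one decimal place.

90.4 dB

For uncorrelated sources the intensities add, so convert each level to linear form, sum, and take 10·log₁₀ of the total.
Σ 10^(L/10) = 10^(67.5/10) + 10^(79.1/10) + 10^(89.8/10) + 10^(76.4/10) = 1.086e+09.
L_total = 10·log₁₀(1.086e+09) = 90.36 dB.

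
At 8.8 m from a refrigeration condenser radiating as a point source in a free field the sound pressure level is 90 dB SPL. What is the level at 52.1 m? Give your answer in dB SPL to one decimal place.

Point-source attenuation: ΔL = 20·log₁₀(r₂/r₁) = 20·log₁₀(52.1/8.8) = 15.447 dB.
L₂ = 90 − 20·log₁₀(52.1/8.8) = 90 − 15.447 = 74.55 dB SPL.

74.6 dB SPL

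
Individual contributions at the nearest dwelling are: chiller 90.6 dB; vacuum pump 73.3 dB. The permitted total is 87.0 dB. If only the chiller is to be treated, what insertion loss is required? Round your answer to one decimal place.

The untreated sources together contribute 10^(73.3/10) = 2.138e+07, i.e. 73.30 dB.
The limit corresponds to 10^(87.0/10) = 5.012e+08; subtracting the fixed part leaves 4.798e+08 for the chiller, i.e. 86.81 dB.
So the chiller must be reduced from 90.6 to 86.81 dB: IL = 3.79 dB.

3.8 dB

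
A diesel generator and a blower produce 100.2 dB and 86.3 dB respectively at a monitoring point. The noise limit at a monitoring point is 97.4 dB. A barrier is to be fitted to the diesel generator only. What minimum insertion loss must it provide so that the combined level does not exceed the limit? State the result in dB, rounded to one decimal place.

The untreated sources together contribute 10^(86.3/10) = 4.266e+08, i.e. 86.30 dB.
To meet 97.4 dB overall, the treated diesel generator may contribute at most 10^(97.4/10) − 4.266e+08 = 5.069e+09, i.e. 97.05 dB.
So the diesel generator must be reduced from 100.2 to 97.05 dB: IL = 3.15 dB.

3.2 dB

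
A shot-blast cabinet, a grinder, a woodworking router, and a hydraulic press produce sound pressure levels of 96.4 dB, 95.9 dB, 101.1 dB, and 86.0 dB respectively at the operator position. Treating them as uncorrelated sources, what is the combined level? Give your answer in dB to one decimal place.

103.3 dB

For uncorrelated sources the intensities add, so convert each level to linear form, sum, and take 10·log₁₀ of the total.
Σ 10^(L/10) = 10^(96.4/10) + 10^(95.9/10) + 10^(101.1/10) + 10^(86.0/10) = 2.154e+10.
L_total = 10·log₁₀(2.154e+10) = 103.33 dB.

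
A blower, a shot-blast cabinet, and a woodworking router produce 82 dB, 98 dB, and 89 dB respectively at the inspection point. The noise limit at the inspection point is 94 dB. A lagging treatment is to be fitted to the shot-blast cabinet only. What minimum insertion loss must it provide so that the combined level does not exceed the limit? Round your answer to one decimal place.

Everything except the shot-blast cabinet sums to 10^(82/10) + 10^(89/10) = 9.528e+08 in linear terms, 89.79 dB.
To meet 94 dB overall, the treated shot-blast cabinet may contribute at most 10^(94/10) − 9.528e+08 = 1.559e+09, i.e. 91.93 dB.
So the shot-blast cabinet must be reduced from 98 to 91.93 dB: IL = 6.07 dB.

6.1 dB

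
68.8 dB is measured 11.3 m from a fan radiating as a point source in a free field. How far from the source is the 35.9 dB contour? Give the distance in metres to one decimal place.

Point-source spreading drops the level by 20·log₁₀(r₂/r₁); inverting, r₂/r₁ = 10^(ΔL/20).
r₂ = 11.3·10^((68.8−35.9)/20) = 11.3·10^(32.9/20) = 498.97 m.

499.0 m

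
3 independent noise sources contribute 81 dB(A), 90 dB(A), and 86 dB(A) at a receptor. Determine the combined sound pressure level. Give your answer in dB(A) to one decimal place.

91.8 dB(A)

Incoherent sources combine by intensity addition: L_total = 10·log₁₀(Σ 10^(L_i/10)).
Σ 10^(L/10) = 10^(81/10) + 10^(90/10) + 10^(86/10) = 1.524e+09.
L_total = 10·log₁₀(1.524e+09) = 91.83 dB(A).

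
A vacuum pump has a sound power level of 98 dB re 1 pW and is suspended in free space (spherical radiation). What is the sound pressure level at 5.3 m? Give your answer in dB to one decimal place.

L_p = L_w − 10·log₁₀(4π·r²) with r = 5.3 m.
4π·r² = 353 m², 10·log₁₀ of that is 25.478 dB.
L_p = 98 − 25.478 = 72.52 dB.

72.5 dB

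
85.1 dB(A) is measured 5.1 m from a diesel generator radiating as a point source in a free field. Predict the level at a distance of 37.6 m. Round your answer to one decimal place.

Point-source attenuation: ΔL = 20·log₁₀(r₂/r₁) = 20·log₁₀(37.6/5.1) = 17.352 dB.
L₂ = 85.1 − 20·log₁₀(37.6/5.1) = 85.1 − 17.352 = 67.75 dB(A).

67.7 dB(A)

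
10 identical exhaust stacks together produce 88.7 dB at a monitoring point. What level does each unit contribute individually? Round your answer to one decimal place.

For N identical incoherent sources L_total = L₁ + 10·log₁₀ N, so L₁ = 88.7 − 10·log₁₀(10) = 88.7 − 10.000.

78.7 dB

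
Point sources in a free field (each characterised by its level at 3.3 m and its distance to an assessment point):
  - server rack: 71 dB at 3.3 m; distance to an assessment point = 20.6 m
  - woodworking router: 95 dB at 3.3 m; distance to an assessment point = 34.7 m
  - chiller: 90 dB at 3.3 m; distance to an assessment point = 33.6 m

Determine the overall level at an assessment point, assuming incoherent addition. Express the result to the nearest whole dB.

First find each source's level at the receiver (point-source: −20·log₁₀(r/r_ref)), then combine on an intensity basis.
server rack: 71 − 20·log₁₀(20.6/3.3) = 71 − 15.91 = 55.09 dB.
woodworking router: 95 − 20·log₁₀(34.7/3.3) = 95 − 20.44 = 74.56 dB.
chiller: 90 − 20·log₁₀(33.6/3.3) = 90 − 20.16 = 69.84 dB.
Σ 10^(L/10) = 3.857e+07 → L_total = 10·log₁₀(3.857e+07) = 75.86 dB.

76 dB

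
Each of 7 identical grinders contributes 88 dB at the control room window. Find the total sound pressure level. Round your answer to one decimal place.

L_total = L₁ + 10·log₁₀ N for N identical incoherent sources.
L_total = 88 + 10·log₁₀(7) = 88 + 8.451 = 96.45 dB.

96.5 dB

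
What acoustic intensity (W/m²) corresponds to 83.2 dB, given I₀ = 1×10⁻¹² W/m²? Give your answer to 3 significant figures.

I/I₀ = 10^(83.2/10) = 2.089e+08, so I = 2.089e+08 × 10⁻¹² W/m².

0.000209 W/m²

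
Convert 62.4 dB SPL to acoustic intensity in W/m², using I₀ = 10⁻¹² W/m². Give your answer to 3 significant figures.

I = I₀·10^(L/10) = 10⁻¹² × 10^(62.4/10) = 10^(-5.760).

1.74e-06 W/m²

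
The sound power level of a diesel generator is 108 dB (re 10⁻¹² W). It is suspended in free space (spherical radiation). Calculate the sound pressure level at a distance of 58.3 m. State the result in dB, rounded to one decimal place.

The power spreads over a sphere of area 4π·r², so L_p = L_w − 10·log₁₀(4π·r²).
4π·r² = 4.271e+04 m², 10·log₁₀ of that is 46.305 dB.
L_p = 108 − 46.305 = 61.69 dB.

61.7 dB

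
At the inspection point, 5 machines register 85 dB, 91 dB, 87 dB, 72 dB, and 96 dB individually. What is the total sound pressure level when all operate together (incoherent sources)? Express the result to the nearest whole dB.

Incoherent sources combine by intensity addition: L_total = 10·log₁₀(Σ 10^(L_i/10)).
Σ 10^(L/10) = 10^(85/10) + 10^(91/10) + 10^(87/10) + 10^(72/10) + 10^(96/10) = 6.073e+09.
L_total = 10·log₁₀(6.073e+09) = 97.83 dB.

98 dB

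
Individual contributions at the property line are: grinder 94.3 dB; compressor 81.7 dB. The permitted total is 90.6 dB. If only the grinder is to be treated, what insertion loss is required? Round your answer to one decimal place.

The untreated sources together contribute 10^(81.7/10) = 1.479e+08, i.e. 81.70 dB.
The limit corresponds to 10^(90.6/10) = 1.148e+09; subtracting the fixed part leaves 1.000e+09 for the grinder, i.e. 90.00 dB.
Required insertion loss = 94.3 − 90.00 = 4.30 dB.

4.3 dB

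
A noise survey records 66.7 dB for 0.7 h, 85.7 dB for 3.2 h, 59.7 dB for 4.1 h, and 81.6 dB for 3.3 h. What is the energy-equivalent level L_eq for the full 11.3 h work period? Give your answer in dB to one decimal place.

81.7 dB

Weight each interval's intensity by its duration and average over T = 11.3 h:
Σ tᵢ·10^(Lᵢ/10) = 0.7·10^(66.7/10) + 3.2·10^(85.7/10) + 4.1·10^(59.7/10) + 3.3·10^(81.6/10) = 1.673e+09.
L_eq = 10·log₁₀(1.673e+09/11.3) = 81.70 dB.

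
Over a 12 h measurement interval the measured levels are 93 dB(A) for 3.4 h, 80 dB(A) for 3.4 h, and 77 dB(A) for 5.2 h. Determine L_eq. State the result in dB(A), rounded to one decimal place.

87.9 dB(A)

L_eq = 10·log₁₀[(1/T)·Σ tᵢ·10^(Lᵢ/10)] with T = 12 h.
Σ tᵢ·10^(Lᵢ/10) = 3.4·10^(93/10) + 3.4·10^(80/10) + 5.2·10^(77/10) = 7.385e+09.
L_eq = 10·log₁₀(7.385e+09/12) = 87.89 dB(A).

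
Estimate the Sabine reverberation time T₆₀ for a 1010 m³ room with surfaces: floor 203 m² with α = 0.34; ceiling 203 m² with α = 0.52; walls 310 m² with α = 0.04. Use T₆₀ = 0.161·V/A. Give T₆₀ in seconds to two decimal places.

0.87 s

Total absorption A = 203·0.34 + 203·0.52 + 310·0.04 = 186.98 m² sabins.
T₆₀ = 0.161·V/A = 0.161·1010/186.98 = 0.870 s.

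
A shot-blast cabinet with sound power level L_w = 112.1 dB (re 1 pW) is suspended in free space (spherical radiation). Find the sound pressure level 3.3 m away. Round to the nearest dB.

91 dB

The power spreads over a sphere of area 4π·r², so L_p = L_w − 10·log₁₀(4π·r²).
4π·r² = 136.8 m², 10·log₁₀ of that is 21.362 dB.
L_p = 112.1 − 21.362 = 90.74 dB.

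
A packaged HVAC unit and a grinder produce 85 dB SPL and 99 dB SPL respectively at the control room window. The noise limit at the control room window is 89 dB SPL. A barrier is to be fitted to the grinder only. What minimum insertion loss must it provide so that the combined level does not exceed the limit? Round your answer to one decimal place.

12.2 dB

Fixed contribution from the other source: Σ 10^(L/10) = 10^(85/10) = 3.162e+08 (85.00 dB SPL).
To meet 89 dB SPL overall, the treated grinder may contribute at most 10^(89/10) − 3.162e+08 = 4.781e+08, i.e. 86.80 dB SPL.
Required insertion loss = 99 − 86.80 = 12.20 dB.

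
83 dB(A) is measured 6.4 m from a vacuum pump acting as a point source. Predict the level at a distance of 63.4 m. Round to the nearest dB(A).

63 dB(A)

Point-source attenuation: ΔL = 20·log₁₀(r₂/r₁) = 20·log₁₀(63.4/6.4) = 19.918 dB.
L₂ = 83 − 20·log₁₀(63.4/6.4) = 83 − 19.918 = 63.08 dB(A).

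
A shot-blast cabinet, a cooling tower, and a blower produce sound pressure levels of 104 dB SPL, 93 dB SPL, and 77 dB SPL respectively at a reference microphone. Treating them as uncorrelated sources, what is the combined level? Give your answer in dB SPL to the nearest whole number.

104 dB SPL

For uncorrelated sources the intensities add, so convert each level to linear form, sum, and take 10·log₁₀ of the total.
Σ 10^(L/10) = 10^(104/10) + 10^(93/10) + 10^(77/10) = 2.716e+10.
L_total = 10·log₁₀(2.716e+10) = 104.34 dB SPL.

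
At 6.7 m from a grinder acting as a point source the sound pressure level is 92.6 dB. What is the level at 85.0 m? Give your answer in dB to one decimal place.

Point-source attenuation: ΔL = 20·log₁₀(r₂/r₁) = 20·log₁₀(85.0/6.7) = 22.067 dB.
L₂ = 92.6 − 20·log₁₀(85.0/6.7) = 92.6 − 22.067 = 70.53 dB.

70.5 dB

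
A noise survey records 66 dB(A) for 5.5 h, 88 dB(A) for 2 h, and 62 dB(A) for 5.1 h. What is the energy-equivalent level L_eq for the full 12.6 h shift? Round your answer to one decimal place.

Weight each interval's intensity by its duration and average over T = 12.6 h:
Σ tᵢ·10^(Lᵢ/10) = 5.5·10^(66/10) + 2·10^(88/10) + 5.1·10^(62/10) = 1.292e+09.
L_eq = 10·log₁₀(1.292e+09/12.6) = 80.11 dB(A).

80.1 dB(A)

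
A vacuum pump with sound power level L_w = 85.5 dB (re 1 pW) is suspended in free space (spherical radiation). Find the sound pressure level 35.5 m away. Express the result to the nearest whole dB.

44 dB

The power spreads over a sphere of area 4π·r², so L_p = L_w − 10·log₁₀(4π·r²).
4π·r² = 1.584e+04 m², 10·log₁₀ of that is 41.997 dB.
L_p = 85.5 − 41.997 = 43.50 dB.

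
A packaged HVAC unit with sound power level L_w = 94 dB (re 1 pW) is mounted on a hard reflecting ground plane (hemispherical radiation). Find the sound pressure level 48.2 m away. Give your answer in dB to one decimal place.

L_p = L_w − 10·log₁₀(2π·r²) with r = 48.2 m.
2π·r² = 1.46e+04 m², 10·log₁₀ of that is 41.643 dB.
L_p = 94 − 41.643 = 52.36 dB.

52.4 dB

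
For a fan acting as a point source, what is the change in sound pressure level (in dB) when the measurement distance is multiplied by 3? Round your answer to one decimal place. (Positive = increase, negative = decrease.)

Point-source spreading: ΔL = −20·log₁₀(r₂/r₁).
ΔL = −20·log₁₀(3) = -9.54 dB.

-9.5 dB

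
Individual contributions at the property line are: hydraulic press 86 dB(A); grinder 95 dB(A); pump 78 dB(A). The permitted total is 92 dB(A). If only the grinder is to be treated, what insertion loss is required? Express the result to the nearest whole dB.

Fixed contribution from the other sources: Σ 10^(L/10) = 10^(86/10) + 10^(78/10) = 4.612e+08 (86.64 dB(A)).
To meet 92 dB(A) overall, the treated grinder may contribute at most 10^(92/10) − 4.612e+08 = 1.124e+09, i.e. 90.51 dB(A).
Required insertion loss = 95 − 90.51 = 4.49 dB.

4 dB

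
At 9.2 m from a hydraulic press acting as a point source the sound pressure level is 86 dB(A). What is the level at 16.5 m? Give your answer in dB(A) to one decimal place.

Point-source attenuation: ΔL = 20·log₁₀(r₂/r₁) = 20·log₁₀(16.5/9.2) = 5.074 dB.
L₂ = 86 − 20·log₁₀(16.5/9.2) = 86 − 5.074 = 80.93 dB(A).

80.9 dB(A)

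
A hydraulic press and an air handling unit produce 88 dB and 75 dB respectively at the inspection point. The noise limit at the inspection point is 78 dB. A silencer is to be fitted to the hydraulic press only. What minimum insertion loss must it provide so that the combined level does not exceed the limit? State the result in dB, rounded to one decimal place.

Everything except the hydraulic press sums to 10^(75/10) = 3.162e+07 in linear terms, 75.00 dB.
The limit corresponds to 10^(78/10) = 6.310e+07; subtracting the fixed part leaves 3.147e+07 for the hydraulic press, i.e. 74.98 dB.
Required insertion loss = 88 − 74.98 = 13.02 dB.

13.0 dB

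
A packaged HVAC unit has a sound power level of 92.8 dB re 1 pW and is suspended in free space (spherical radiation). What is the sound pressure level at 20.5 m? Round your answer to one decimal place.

55.6 dB

L_p = L_w − 10·log₁₀(4π·r²) with r = 20.5 m.
4π·r² = 5281 m², 10·log₁₀ of that is 37.227 dB.
L_p = 92.8 − 37.227 = 55.57 dB.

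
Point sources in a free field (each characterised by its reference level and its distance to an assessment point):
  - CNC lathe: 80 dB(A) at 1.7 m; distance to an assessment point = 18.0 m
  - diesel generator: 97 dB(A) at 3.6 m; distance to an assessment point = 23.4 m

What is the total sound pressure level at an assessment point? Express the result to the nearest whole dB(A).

81 dB(A)

First find each source's level at the receiver (point-source: −20·log₁₀(r/r_ref)), then combine on an intensity basis.
CNC lathe: 80 − 20·log₁₀(18.0/1.7) = 80 − 20.50 = 59.50 dB(A).
diesel generator: 97 − 20·log₁₀(23.4/3.6) = 97 − 16.26 = 80.74 dB(A).
Σ 10^(L/10) = 1.195e+08 → L_total = 10·log₁₀(1.195e+08) = 80.77 dB(A).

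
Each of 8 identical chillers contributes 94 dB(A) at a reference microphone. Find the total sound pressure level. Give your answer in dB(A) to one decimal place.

L_total = L₁ + 10·log₁₀ N for N identical incoherent sources.
L_total = 94 + 10·log₁₀(8) = 94 + 9.031 = 103.03 dB(A).

103.0 dB(A)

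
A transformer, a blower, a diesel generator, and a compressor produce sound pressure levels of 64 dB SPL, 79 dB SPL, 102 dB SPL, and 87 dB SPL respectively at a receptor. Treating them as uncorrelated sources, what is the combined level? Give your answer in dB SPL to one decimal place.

102.2 dB SPL

For uncorrelated sources the intensities add, so convert each level to linear form, sum, and take 10·log₁₀ of the total.
Σ 10^(L/10) = 10^(64/10) + 10^(79/10) + 10^(102/10) + 10^(87/10) = 1.643e+10.
L_total = 10·log₁₀(1.643e+10) = 102.16 dB SPL.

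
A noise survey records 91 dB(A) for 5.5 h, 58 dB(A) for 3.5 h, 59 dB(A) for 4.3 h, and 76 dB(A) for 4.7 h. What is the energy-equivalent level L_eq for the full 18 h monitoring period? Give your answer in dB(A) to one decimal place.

The energy average is taken in the linear domain: L_eq = 10·log₁₀[(Σ tᵢ·10^(Lᵢ/10))/T], T = 18 h.
Σ tᵢ·10^(Lᵢ/10) = 5.5·10^(91/10) + 3.5·10^(58/10) + 4.3·10^(59/10) + 4.7·10^(76/10) = 7.117e+09.
L_eq = 10·log₁₀(7.117e+09/18) = 85.97 dB(A).

86.0 dB(A)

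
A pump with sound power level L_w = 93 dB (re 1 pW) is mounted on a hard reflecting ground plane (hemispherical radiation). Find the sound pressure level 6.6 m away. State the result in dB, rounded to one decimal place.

L_p = L_w − 10·log₁₀(2π·r²) with r = 6.6 m.
2π·r² = 273.7 m², 10·log₁₀ of that is 24.373 dB.
L_p = 93 − 24.373 = 68.63 dB.

68.6 dB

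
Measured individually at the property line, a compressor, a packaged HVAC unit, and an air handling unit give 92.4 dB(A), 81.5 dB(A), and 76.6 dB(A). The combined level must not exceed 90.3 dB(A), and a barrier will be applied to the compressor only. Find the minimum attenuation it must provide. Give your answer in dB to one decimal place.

2.9 dB

Everything except the compressor sums to 10^(81.5/10) + 10^(76.6/10) = 1.870e+08 in linear terms, 82.72 dB(A).
The limit corresponds to 10^(90.3/10) = 1.072e+09; subtracting the fixed part leaves 8.846e+08 for the compressor, i.e. 89.47 dB(A).
Required insertion loss = 92.4 − 89.47 = 2.93 dB.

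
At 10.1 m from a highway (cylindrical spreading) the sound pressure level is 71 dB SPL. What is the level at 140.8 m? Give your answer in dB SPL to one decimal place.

59.6 dB SPL

For a line source, L₂ = L₁ − 10·log₁₀(r₂/r₁).
L₂ = 71 − 10·log₁₀(140.8/10.1) = 71 − 11.443 = 59.56 dB SPL.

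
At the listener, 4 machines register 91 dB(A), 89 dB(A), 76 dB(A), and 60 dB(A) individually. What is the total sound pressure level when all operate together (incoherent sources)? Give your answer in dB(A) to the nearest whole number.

For uncorrelated sources the intensities add, so convert each level to linear form, sum, and take 10·log₁₀ of the total.
Σ 10^(L/10) = 10^(91/10) + 10^(89/10) + 10^(76/10) + 10^(60/10) = 2.094e+09.
L_total = 10·log₁₀(2.094e+09) = 93.21 dB(A).

93 dB(A)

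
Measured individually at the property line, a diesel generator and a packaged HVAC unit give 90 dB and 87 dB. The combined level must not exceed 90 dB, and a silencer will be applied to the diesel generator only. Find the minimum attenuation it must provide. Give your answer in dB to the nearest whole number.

3 dB

Everything except the diesel generator sums to 10^(87/10) = 5.012e+08 in linear terms, 87.00 dB.
The limit corresponds to 10^(90/10) = 1.000e+09; subtracting the fixed part leaves 4.988e+08 for the diesel generator, i.e. 86.98 dB.
So the diesel generator must be reduced from 90 to 86.98 dB: IL = 3.02 dB.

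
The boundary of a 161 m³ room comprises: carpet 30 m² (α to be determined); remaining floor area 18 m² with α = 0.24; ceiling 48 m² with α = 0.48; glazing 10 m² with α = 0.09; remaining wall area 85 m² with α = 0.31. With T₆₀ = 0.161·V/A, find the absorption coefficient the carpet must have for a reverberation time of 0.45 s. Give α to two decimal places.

Required total absorption A = 0.161·161/0.45 = 57.60 m².
Absorption from the other surfaces = 18·0.24 + 48·0.48 + 10·0.09 + 85·0.31 = 54.61 m², so the carpet must supply 2.99 m² over 30 m².
α = 2.99/30 = 0.100.

0.10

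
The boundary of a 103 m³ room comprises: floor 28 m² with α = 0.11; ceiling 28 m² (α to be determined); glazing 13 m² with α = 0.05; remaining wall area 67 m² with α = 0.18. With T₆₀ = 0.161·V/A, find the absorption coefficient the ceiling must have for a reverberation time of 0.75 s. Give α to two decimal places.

0.23

Required total absorption A = 0.161·103/0.75 = 22.11 m².
Absorption from the other surfaces = 28·0.11 + 13·0.05 + 67·0.18 = 15.79 m², so the ceiling must supply 6.32 m² over 28 m².
α = 6.32/28 = 0.226.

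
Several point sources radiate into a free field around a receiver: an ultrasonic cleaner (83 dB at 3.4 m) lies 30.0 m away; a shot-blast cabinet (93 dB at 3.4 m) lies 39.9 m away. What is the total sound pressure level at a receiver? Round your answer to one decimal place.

First find each source's level at the receiver (point-source: −20·log₁₀(r/r_ref)), then combine on an intensity basis.
ultrasonic cleaner: 83 − 20·log₁₀(30.0/3.4) = 83 − 18.91 = 64.09 dB.
shot-blast cabinet: 93 − 20·log₁₀(39.9/3.4) = 93 − 21.39 = 71.61 dB.
Σ 10^(L/10) = 1.705e+07 → L_total = 10·log₁₀(1.705e+07) = 72.32 dB.

72.3 dB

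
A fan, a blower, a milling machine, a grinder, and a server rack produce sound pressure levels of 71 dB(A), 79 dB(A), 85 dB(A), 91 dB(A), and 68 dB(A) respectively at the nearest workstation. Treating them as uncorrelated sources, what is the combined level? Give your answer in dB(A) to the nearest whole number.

92 dB(A)

For uncorrelated sources the intensities add, so convert each level to linear form, sum, and take 10·log₁₀ of the total.
Σ 10^(L/10) = 10^(71/10) + 10^(79/10) + 10^(85/10) + 10^(91/10) + 10^(68/10) = 1.673e+09.
L_total = 10·log₁₀(1.673e+09) = 92.24 dB(A).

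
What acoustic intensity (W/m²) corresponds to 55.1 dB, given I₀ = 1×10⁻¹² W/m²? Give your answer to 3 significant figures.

3.24e-07 W/m²

L = 10·log₁₀(I/I₀) ⇒ I = I₀·10^(L/10) = 10⁻¹² × 10^5.51.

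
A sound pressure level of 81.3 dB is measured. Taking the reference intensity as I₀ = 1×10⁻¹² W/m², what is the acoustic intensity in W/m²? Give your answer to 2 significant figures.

L = 10·log₁₀(I/I₀) ⇒ I = I₀·10^(L/10) = 10⁻¹² × 10^8.13.

0.00013 W/m²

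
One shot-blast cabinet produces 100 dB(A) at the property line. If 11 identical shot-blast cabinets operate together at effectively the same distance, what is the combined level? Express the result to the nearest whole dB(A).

110 dB(A)

With 11 equal, uncorrelated contributions the intensity is 11× that of one unit, giving a rise of 10·log₁₀ 11.
L_total = 100 + 10·log₁₀(11) = 100 + 10.414 = 110.41 dB(A).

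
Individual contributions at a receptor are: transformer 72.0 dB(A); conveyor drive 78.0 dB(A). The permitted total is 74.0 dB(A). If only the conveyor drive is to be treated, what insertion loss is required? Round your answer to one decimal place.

Fixed contribution from the other source: Σ 10^(L/10) = 10^(72.0/10) = 1.585e+07 (72.00 dB(A)).
The limit corresponds to 10^(74.0/10) = 2.512e+07; subtracting the fixed part leaves 9.270e+06 for the conveyor drive, i.e. 69.67 dB(A).
Required insertion loss = 78.0 − 69.67 = 8.33 dB.

8.3 dB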